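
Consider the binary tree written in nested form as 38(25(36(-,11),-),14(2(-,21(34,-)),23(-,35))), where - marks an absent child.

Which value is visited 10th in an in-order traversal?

In-order visits the left subtree, then the node, then the right subtree.
At 38: go left to 25.
  At 25: go left to 36.
    At 36: no left child.
    Visit 36.
    At 36: go right to 11.
      11 is a leaf — visit 11.
  Visit 25.
  At 25: no right child.
Visit 38.
At 38: go right to 14.
  At 14: go left to 2.
    At 2: no left child.
    Visit 2.
    At 2: go right to 21.
      At 21: go left to 34.
        34 is a leaf — visit 34.
      Visit 21.
      At 21: no right child.
  Visit 14.
  At 14: go right to 23.
    At 23: no left child.
    Visit 23.
    At 23: go right to 35.
      35 is a leaf — visit 35.
Full in-order sequence: 36, 11, 25, 38, 2, 34, 21, 14, 23, 35.

35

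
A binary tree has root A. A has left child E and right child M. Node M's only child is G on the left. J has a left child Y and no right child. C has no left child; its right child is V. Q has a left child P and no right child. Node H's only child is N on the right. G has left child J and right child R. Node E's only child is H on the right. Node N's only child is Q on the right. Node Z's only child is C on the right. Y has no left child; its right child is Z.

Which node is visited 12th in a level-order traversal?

Z

Level-order visits nodes level by level from the root, left to right within each level.
Level 0: A
Level 1: E, M
Level 2: H, G
Level 3: N, J, R
Level 4: Q, Y
Level 5: P, Z
Level 6: C
Level 7: V
Full level-order sequence: A, E, M, H, G, N, J, R, Q, Y, P, Z, C, V.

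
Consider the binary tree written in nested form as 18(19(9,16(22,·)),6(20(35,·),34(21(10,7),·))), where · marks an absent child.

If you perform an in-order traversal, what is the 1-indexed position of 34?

12

In-order visits the left subtree, then the node, then the right subtree.
At 18: go left to 19.
  At 19: go left to 9.
    9 is a leaf — visit 9.
  Visit 19.
  At 19: go right to 16.
    At 16: go left to 22.
      22 is a leaf — visit 22.
    Visit 16.
    At 16: no right child.
Visit 18.
At 18: go right to 6.
  At 6: go left to 20.
    At 20: go left to 35.
      35 is a leaf — visit 35.
    Visit 20.
    At 20: no right child.
  Visit 6.
  At 6: go right to 34.
    At 34: go left to 21.
      At 21: go left to 10.
        10 is a leaf — visit 10.
      Visit 21.
      At 21: go right to 7.
        7 is a leaf — visit 7.
    Visit 34.
    At 34: no right child.
Full in-order sequence: 9, 19, 22, 16, 18, 35, 20, 6, 10, 21, 7, 34.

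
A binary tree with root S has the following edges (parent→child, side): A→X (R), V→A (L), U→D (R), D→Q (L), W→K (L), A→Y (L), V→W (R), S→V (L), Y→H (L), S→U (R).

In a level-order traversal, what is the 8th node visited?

X

Level-order visits nodes level by level from the root, left to right within each level.
Level 0: S
Level 1: V, U
Level 2: A, W, D
Level 3: Y, X, K, Q
Level 4: H
Full level-order sequence: S, V, U, A, W, D, Y, X, K, Q, H.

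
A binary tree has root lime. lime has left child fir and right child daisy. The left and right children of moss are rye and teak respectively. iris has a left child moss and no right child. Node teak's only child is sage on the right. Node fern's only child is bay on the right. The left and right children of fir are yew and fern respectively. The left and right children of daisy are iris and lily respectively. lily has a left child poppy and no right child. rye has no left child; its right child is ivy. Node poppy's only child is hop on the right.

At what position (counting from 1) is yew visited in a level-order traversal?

Level-order visits nodes level by level from the root, left to right within each level.
Level 0: lime
Level 1: fir, daisy
Level 2: yew, fern, iris, lily
Level 3: bay, moss, poppy
Level 4: rye, teak, hop
Level 5: ivy, sage
Full level-order sequence: lime, fir, daisy, yew, fern, iris, lily, bay, moss, poppy, rye, teak, hop, ivy, sage.

4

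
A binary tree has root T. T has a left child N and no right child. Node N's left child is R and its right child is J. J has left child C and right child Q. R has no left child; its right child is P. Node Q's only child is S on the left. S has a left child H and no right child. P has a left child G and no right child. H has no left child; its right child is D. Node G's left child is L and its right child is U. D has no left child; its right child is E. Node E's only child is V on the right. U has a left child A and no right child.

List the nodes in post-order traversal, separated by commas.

Post-order visits the left subtree, then the right subtree, then the node.
At T: go left to N.
  At N: go left to R.
    At R: no left child.
    At R: go right to P.
      At P: go left to G.
        At G: go left to L.
          L is a leaf — visit L.
        At G: go right to U.
          At U: go left to A.
            A is a leaf — visit A.
          At U: no right child.
          Visit U.
        Visit G.
      At P: no right child.
      Visit P.
    Visit R.
  At N: go right to J.
    At J: go left to C.
      C is a leaf — visit C.
    At J: go right to Q.
      At Q: go left to S.
        At S: go left to H.
          At H: no left child.
          At H: go right to D.
            At D: no left child.
            At D: go right to E.
              At E: no left child.
              At E: go right to V.
                V is a leaf — visit V.
              Visit E.
            Visit D.
          Visit H.
        At S: no right child.
        Visit S.
      At Q: no right child.
      Visit Q.
    Visit J.
  Visit N.
At T: no right child.
Visit T.

L, A, U, G, P, R, C, V, E, D, H, S, Q, J, N, T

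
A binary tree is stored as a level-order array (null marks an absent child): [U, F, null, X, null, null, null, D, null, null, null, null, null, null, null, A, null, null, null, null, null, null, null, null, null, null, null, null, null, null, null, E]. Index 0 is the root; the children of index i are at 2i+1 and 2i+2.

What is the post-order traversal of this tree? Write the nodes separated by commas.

Post-order visits the left subtree, then the right subtree, then the node.
At U: go left to F.
  At F: go left to X.
    At X: go left to D.
      At D: go left to A.
        At A: go left to E.
          E is a leaf — visit E.
        At A: no right child.
        Visit A.
      At D: no right child.
      Visit D.
    At X: no right child.
    Visit X.
  At F: no right child.
  Visit F.
At U: no right child.
Visit U.

E, A, D, X, F, U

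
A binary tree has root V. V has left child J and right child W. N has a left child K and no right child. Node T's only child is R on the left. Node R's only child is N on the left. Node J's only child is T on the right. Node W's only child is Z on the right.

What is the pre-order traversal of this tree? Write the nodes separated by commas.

V, J, T, R, N, K, W, Z

Pre-order visits the node, then its left subtree, then its right subtree.
Visit V.
At V: go left to J.
  Visit J.
  At J: no left child.
  At J: go right to T.
    Visit T.
    At T: go left to R.
      Visit R.
      At R: go left to N.
        Visit N.
        At N: go left to K.
          K is a leaf — visit K.
        At N: no right child.
      At R: no right child.
    At T: no right child.
At V: go right to W.
  Visit W.
  At W: no left child.
  At W: go right to Z.
    Z is a leaf — visit Z.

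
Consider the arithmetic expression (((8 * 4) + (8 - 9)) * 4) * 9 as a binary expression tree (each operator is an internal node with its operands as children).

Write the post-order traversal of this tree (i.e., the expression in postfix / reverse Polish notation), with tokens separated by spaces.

8 4 * 8 9 - + 4 * 9 *

Post-order on an expression tree gives postfix notation: for each operator, emit left operand, right operand, then the operator.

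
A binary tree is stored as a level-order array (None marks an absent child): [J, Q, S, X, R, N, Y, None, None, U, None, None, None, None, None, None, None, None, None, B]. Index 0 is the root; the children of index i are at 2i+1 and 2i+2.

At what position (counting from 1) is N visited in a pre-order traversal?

8

Pre-order visits the node, then its left subtree, then its right subtree.
Visit J.
At J: go left to Q.
  Visit Q.
  At Q: go left to X.
    X is a leaf — visit X.
  At Q: go right to R.
    Visit R.
    At R: go left to U.
      Visit U.
      At U: go left to B.
        B is a leaf — visit B.
      At U: no right child.
    At R: no right child.
At J: go right to S.
  Visit S.
  At S: go left to N.
    N is a leaf — visit N.
  At S: go right to Y.
    Y is a leaf — visit Y.
Full pre-order sequence: J, Q, X, R, U, B, S, N, Y.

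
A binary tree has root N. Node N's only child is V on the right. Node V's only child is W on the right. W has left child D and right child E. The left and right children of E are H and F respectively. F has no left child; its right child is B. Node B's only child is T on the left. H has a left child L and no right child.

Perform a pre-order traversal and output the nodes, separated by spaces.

N V W D E H L F B T

Pre-order visits the node, then its left subtree, then its right subtree.
Visit N.
At N: no left child.
At N: go right to V.
  Visit V.
  At V: no left child.
  At V: go right to W.
    Visit W.
    At W: go left to D.
      D is a leaf — visit D.
    At W: go right to E.
      Visit E.
      At E: go left to H.
        Visit H.
        At H: go left to L.
          L is a leaf — visit L.
        At H: no right child.
      At E: go right to F.
        Visit F.
        At F: no left child.
        At F: go right to B.
          Visit B.
          At B: go left to T.
            T is a leaf — visit T.
          At B: no right child.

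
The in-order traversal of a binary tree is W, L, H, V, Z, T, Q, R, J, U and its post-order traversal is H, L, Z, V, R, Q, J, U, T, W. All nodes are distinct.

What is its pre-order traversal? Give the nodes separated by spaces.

W T V L H Z U J Q R

The last element of post-order is the root; it splits in-order into left and right subtrees.
Root W: left subtree has 0 nodes { }, right has 9 {L, H, V, Z, T, Q, R, J, U}.
  Root T: left subtree has 4 nodes {L, H, V, Z}, right has 4 {Q, R, J, U}.
    Root V: left subtree has 2 nodes {L, H}, right has 1 {Z}.
      Root L: left subtree has 0 nodes { }, right has 1 {H}.
    Root U: left subtree has 3 nodes {Q, R, J}, right has 0 { }.
      Root J: left subtree has 2 nodes {Q, R}, right has 0 { }.
        Root Q: left subtree has 0 nodes { }, right has 1 {R}.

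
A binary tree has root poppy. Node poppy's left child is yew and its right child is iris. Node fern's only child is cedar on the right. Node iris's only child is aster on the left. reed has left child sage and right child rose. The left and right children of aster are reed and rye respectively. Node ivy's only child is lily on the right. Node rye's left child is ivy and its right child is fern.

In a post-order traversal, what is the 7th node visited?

Post-order visits the left subtree, then the right subtree, then the node.
At poppy: go left to yew.
  yew is a leaf — visit yew.
At poppy: go right to iris.
  At iris: go left to aster.
    At aster: go left to reed.
      At reed: go left to sage.
        sage is a leaf — visit sage.
      At reed: go right to rose.
        rose is a leaf — visit rose.
      Visit reed.
    At aster: go right to rye.
      At rye: go left to ivy.
        At ivy: no left child.
        At ivy: go right to lily.
          lily is a leaf — visit lily.
        Visit ivy.
      At rye: go right to fern.
        At fern: no left child.
        At fern: go right to cedar.
          cedar is a leaf — visit cedar.
        Visit fern.
      Visit rye.
    Visit aster.
  At iris: no right child.
  Visit iris.
Visit poppy.
Full post-order sequence: yew, sage, rose, reed, lily, ivy, cedar, fern, rye, aster, iris, poppy.

cedar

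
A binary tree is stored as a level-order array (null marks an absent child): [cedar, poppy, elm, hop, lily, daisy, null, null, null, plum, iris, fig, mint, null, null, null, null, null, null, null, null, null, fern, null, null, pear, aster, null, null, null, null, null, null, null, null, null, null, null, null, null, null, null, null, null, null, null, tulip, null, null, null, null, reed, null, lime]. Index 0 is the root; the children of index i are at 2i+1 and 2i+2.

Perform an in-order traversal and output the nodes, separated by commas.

hop, poppy, plum, lily, iris, fern, tulip, cedar, fig, daisy, reed, pear, mint, lime, aster, elm

In-order visits the left subtree, then the node, then the right subtree.
At cedar: go left to poppy.
  At poppy: go left to hop.
    hop is a leaf — visit hop.
  Visit poppy.
  At poppy: go right to lily.
    At lily: go left to plum.
      plum is a leaf — visit plum.
    Visit lily.
    At lily: go right to iris.
      At iris: no left child.
      Visit iris.
      At iris: go right to fern.
        At fern: no left child.
        Visit fern.
        At fern: go right to tulip.
          tulip is a leaf — visit tulip.
Visit cedar.
At cedar: go right to elm.
  At elm: go left to daisy.
    At daisy: go left to fig.
      fig is a leaf — visit fig.
    Visit daisy.
    At daisy: go right to mint.
      At mint: go left to pear.
        At pear: go left to reed.
          reed is a leaf — visit reed.
        Visit pear.
        At pear: no right child.
      Visit mint.
      At mint: go right to aster.
        At aster: go left to lime.
          lime is a leaf — visit lime.
        Visit aster.
        At aster: no right child.
  Visit elm.
  At elm: no right child.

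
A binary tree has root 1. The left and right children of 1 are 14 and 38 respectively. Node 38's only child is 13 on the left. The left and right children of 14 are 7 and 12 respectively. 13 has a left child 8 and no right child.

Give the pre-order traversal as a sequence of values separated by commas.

1, 14, 7, 12, 38, 13, 8

Pre-order visits the node, then its left subtree, then its right subtree.
Visit 1.
At 1: go left to 14.
  Visit 14.
  At 14: go left to 7.
    7 is a leaf — visit 7.
  At 14: go right to 12.
    12 is a leaf — visit 12.
At 1: go right to 38.
  Visit 38.
  At 38: go left to 13.
    Visit 13.
    At 13: go left to 8.
      8 is a leaf — visit 8.
    At 13: no right child.
  At 38: no right child.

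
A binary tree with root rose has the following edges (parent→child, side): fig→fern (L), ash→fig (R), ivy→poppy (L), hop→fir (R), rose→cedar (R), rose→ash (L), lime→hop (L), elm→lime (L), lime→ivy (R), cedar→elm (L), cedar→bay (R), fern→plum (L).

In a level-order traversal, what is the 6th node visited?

Level-order visits nodes level by level from the root, left to right within each level.
Level 0: rose
Level 1: ash, cedar
Level 2: fig, elm, bay
Level 3: fern, lime
Level 4: plum, hop, ivy
Level 5: fir, poppy
Full level-order sequence: rose, ash, cedar, fig, elm, bay, fern, lime, plum, hop, ivy, fir, poppy.

bay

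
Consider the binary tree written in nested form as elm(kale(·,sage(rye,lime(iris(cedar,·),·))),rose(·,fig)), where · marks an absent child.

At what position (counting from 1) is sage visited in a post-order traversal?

Post-order visits the left subtree, then the right subtree, then the node.
At elm: go left to kale.
  At kale: no left child.
  At kale: go right to sage.
    At sage: go left to rye.
      rye is a leaf — visit rye.
    At sage: go right to lime.
      At lime: go left to iris.
        At iris: go left to cedar.
          cedar is a leaf — visit cedar.
        At iris: no right child.
        Visit iris.
      At lime: no right child.
      Visit lime.
    Visit sage.
  Visit kale.
At elm: go right to rose.
  At rose: no left child.
  At rose: go right to fig.
    fig is a leaf — visit fig.
  Visit rose.
Visit elm.
Full post-order sequence: rye, cedar, iris, lime, sage, kale, fig, rose, elm.

5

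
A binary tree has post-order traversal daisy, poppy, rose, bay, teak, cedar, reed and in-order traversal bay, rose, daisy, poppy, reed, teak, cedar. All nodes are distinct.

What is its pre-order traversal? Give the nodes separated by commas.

The last element of post-order is the root; it splits in-order into left and right subtrees.
Root reed: left subtree has 4 nodes {bay, rose, daisy, poppy}, right has 2 {teak, cedar}.
  Root bay: left subtree has 0 nodes { }, right has 3 {rose, daisy, poppy}.
    Root rose: left subtree has 0 nodes { }, right has 2 {daisy, poppy}.
      Root poppy: left subtree has 1 node {daisy}, right has 0 { }.
  Root cedar: left subtree has 1 node {teak}, right has 0 { }.

reed, bay, rose, poppy, daisy, cedar, teak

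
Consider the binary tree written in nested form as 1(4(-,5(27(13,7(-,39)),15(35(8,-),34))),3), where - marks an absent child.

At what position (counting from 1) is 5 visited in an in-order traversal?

In-order visits the left subtree, then the node, then the right subtree.
At 1: go left to 4.
  At 4: no left child.
  Visit 4.
  At 4: go right to 5.
    At 5: go left to 27.
      At 27: go left to 13.
        13 is a leaf — visit 13.
      Visit 27.
      At 27: go right to 7.
        At 7: no left child.
        Visit 7.
        At 7: go right to 39.
          39 is a leaf — visit 39.
    Visit 5.
    At 5: go right to 15.
      At 15: go left to 35.
        At 35: go left to 8.
          8 is a leaf — visit 8.
        Visit 35.
        At 35: no right child.
      Visit 15.
      At 15: go right to 34.
        34 is a leaf — visit 34.
Visit 1.
At 1: go right to 3.
  3 is a leaf — visit 3.
Full in-order sequence: 4, 13, 27, 7, 39, 5, 8, 35, 15, 34, 1, 3.

6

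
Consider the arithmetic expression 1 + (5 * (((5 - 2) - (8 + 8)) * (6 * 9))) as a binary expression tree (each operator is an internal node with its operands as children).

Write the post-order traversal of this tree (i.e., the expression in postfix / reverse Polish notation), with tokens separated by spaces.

Post-order on an expression tree gives postfix notation: for each operator, emit left operand, right operand, then the operator.

1 5 5 2 - 8 8 + - 6 9 * * * +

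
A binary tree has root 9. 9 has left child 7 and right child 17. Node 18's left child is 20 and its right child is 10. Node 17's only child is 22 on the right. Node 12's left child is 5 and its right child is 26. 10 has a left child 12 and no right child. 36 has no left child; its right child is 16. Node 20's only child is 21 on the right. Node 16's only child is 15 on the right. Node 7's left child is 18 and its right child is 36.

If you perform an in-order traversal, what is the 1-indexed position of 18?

In-order visits the left subtree, then the node, then the right subtree.
At 9: go left to 7.
  At 7: go left to 18.
    At 18: go left to 20.
      At 20: no left child.
      Visit 20.
      At 20: go right to 21.
        21 is a leaf — visit 21.
    Visit 18.
    At 18: go right to 10.
      At 10: go left to 12.
        At 12: go left to 5.
          5 is a leaf — visit 5.
        Visit 12.
        At 12: go right to 26.
          26 is a leaf — visit 26.
      Visit 10.
      At 10: no right child.
  Visit 7.
  At 7: go right to 36.
    At 36: no left child.
    Visit 36.
    At 36: go right to 16.
      At 16: no left child.
      Visit 16.
      At 16: go right to 15.
        15 is a leaf — visit 15.
Visit 9.
At 9: go right to 17.
  At 17: no left child.
  Visit 17.
  At 17: go right to 22.
    22 is a leaf — visit 22.
Full in-order sequence: 20, 21, 18, 5, 12, 26, 10, 7, 36, 16, 15, 9, 17, 22.

3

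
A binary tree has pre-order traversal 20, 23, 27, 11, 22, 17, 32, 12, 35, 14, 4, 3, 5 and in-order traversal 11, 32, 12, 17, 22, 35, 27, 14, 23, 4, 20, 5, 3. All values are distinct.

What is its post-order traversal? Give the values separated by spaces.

The first element of pre-order is the root; it splits in-order into left and right subtrees.
Root 20: left subtree has 10 nodes {11, 32, 12, 17, 22, 35, 27, 14, 23, 4}, right has 2 {5, 3}.
  Root 23: left subtree has 8 nodes {11, 32, 12, 17, 22, 35, 27, 14}, right has 1 {4}.
    Root 27: left subtree has 6 nodes {11, 32, 12, 17, 22, 35}, right has 1 {14}.
      Root 11: left subtree has 0 nodes { }, right has 5 {32, 12, 17, 22, 35}.
        Root 22: left subtree has 3 nodes {32, 12, 17}, right has 1 {35}.
          Root 17: left subtree has 2 nodes {32, 12}, right has 0 { }.
            Root 32: left subtree has 0 nodes { }, right has 1 {12}.
  Root 3: left subtree has 1 node {5}, right has 0 { }.

12 32 17 35 22 11 14 27 4 23 5 3 20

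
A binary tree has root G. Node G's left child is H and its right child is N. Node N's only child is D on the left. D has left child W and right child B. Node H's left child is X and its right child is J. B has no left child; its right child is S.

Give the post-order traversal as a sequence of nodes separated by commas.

X, J, H, W, S, B, D, N, G

Post-order visits the left subtree, then the right subtree, then the node.
At G: go left to H.
  At H: go left to X.
    X is a leaf — visit X.
  At H: go right to J.
    J is a leaf — visit J.
  Visit H.
At G: go right to N.
  At N: go left to D.
    At D: go left to W.
      W is a leaf — visit W.
    At D: go right to B.
      At B: no left child.
      At B: go right to S.
        S is a leaf — visit S.
      Visit B.
    Visit D.
  At N: no right child.
  Visit N.
Visit G.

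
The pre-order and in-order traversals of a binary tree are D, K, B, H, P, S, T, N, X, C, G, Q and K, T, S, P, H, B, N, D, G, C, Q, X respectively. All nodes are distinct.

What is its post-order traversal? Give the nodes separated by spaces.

T S P H N B K G Q C X D

The first element of pre-order is the root; it splits in-order into left and right subtrees.
Root D: left subtree has 7 nodes {K, T, S, P, H, B, N}, right has 4 {G, C, Q, X}.
  Root K: left subtree has 0 nodes { }, right has 6 {T, S, P, H, B, N}.
    Root B: left subtree has 4 nodes {T, S, P, H}, right has 1 {N}.
      Root H: left subtree has 3 nodes {T, S, P}, right has 0 { }.
        Root P: left subtree has 2 nodes {T, S}, right has 0 { }.
          Root S: left subtree has 1 node {T}, right has 0 { }.
  Root X: left subtree has 3 nodes {G, C, Q}, right has 0 { }.
    Root C: left subtree has 1 node {G}, right has 1 {Q}.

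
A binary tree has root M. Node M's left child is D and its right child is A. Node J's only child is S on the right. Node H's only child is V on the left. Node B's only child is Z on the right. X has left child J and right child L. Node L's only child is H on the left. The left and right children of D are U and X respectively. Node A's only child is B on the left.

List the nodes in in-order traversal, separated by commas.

In-order visits the left subtree, then the node, then the right subtree.
At M: go left to D.
  At D: go left to U.
    U is a leaf — visit U.
  Visit D.
  At D: go right to X.
    At X: go left to J.
      At J: no left child.
      Visit J.
      At J: go right to S.
        S is a leaf — visit S.
    Visit X.
    At X: go right to L.
      At L: go left to H.
        At H: go left to V.
          V is a leaf — visit V.
        Visit H.
        At H: no right child.
      Visit L.
      At L: no right child.
Visit M.
At M: go right to A.
  At A: go left to B.
    At B: no left child.
    Visit B.
    At B: go right to Z.
      Z is a leaf — visit Z.
  Visit A.
  At A: no right child.

U, D, J, S, X, V, H, L, M, B, Z, A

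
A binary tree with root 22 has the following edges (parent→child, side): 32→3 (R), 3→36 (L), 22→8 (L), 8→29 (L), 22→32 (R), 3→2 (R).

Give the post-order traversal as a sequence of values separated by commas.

29, 8, 36, 2, 3, 32, 22

Post-order visits the left subtree, then the right subtree, then the node.
At 22: go left to 8.
  At 8: go left to 29.
    29 is a leaf — visit 29.
  At 8: no right child.
  Visit 8.
At 22: go right to 32.
  At 32: no left child.
  At 32: go right to 3.
    At 3: go left to 36.
      36 is a leaf — visit 36.
    At 3: go right to 2.
      2 is a leaf — visit 2.
    Visit 3.
  Visit 32.
Visit 22.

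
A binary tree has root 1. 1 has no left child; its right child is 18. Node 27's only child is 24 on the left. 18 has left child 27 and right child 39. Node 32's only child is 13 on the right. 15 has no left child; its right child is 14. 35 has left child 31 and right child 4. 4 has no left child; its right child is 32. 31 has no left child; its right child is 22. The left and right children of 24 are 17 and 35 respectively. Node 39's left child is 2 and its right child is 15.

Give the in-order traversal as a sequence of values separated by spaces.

In-order visits the left subtree, then the node, then the right subtree.
At 1: no left child.
Visit 1.
At 1: go right to 18.
  At 18: go left to 27.
    At 27: go left to 24.
      At 24: go left to 17.
        17 is a leaf — visit 17.
      Visit 24.
      At 24: go right to 35.
        At 35: go left to 31.
          At 31: no left child.
          Visit 31.
          At 31: go right to 22.
            22 is a leaf — visit 22.
        Visit 35.
        At 35: go right to 4.
          At 4: no left child.
          Visit 4.
          At 4: go right to 32.
            At 32: no left child.
            Visit 32.
            At 32: go right to 13.
              13 is a leaf — visit 13.
    Visit 27.
    At 27: no right child.
  Visit 18.
  At 18: go right to 39.
    At 39: go left to 2.
      2 is a leaf — visit 2.
    Visit 39.
    At 39: go right to 15.
      At 15: no left child.
      Visit 15.
      At 15: go right to 14.
        14 is a leaf — visit 14.

1 17 24 31 22 35 4 32 13 27 18 2 39 15 14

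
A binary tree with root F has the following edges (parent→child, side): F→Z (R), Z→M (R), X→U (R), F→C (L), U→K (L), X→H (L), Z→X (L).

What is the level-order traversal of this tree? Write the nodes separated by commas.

Level-order visits nodes level by level from the root, left to right within each level.
Level 0: F
Level 1: C, Z
Level 2: X, M
Level 3: H, U
Level 4: K

F, C, Z, X, M, H, U, K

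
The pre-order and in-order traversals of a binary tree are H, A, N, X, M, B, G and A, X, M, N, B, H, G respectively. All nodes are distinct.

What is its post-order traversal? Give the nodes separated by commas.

The first element of pre-order is the root; it splits in-order into left and right subtrees.
Root H: left subtree has 5 nodes {A, X, M, N, B}, right has 1 {G}.
  Root A: left subtree has 0 nodes { }, right has 4 {X, M, N, B}.
    Root N: left subtree has 2 nodes {X, M}, right has 1 {B}.
      Root X: left subtree has 0 nodes { }, right has 1 {M}.

M, X, B, N, A, G, H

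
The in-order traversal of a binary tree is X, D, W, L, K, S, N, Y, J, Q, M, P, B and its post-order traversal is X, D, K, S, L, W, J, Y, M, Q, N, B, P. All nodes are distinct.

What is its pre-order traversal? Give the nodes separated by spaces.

P N W D X L S K Q Y J M B

The last element of post-order is the root; it splits in-order into left and right subtrees.
Root P: left subtree has 11 nodes {X, D, W, L, K, S, N, Y, J, Q, M}, right has 1 {B}.
  Root N: left subtree has 6 nodes {X, D, W, L, K, S}, right has 4 {Y, J, Q, M}.
    Root W: left subtree has 2 nodes {X, D}, right has 3 {L, K, S}.
      Root D: left subtree has 1 node {X}, right has 0 { }.
      Root L: left subtree has 0 nodes { }, right has 2 {K, S}.
        Root S: left subtree has 1 node {K}, right has 0 { }.
    Root Q: left subtree has 2 nodes {Y, J}, right has 1 {M}.
      Root Y: left subtree has 0 nodes { }, right has 1 {J}.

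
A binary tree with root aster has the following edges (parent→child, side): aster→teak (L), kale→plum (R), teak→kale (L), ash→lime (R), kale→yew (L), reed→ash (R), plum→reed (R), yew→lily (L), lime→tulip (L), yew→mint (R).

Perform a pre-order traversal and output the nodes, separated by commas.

Pre-order visits the node, then its left subtree, then its right subtree.
Visit aster.
At aster: go left to teak.
  Visit teak.
  At teak: go left to kale.
    Visit kale.
    At kale: go left to yew.
      Visit yew.
      At yew: go left to lily.
        lily is a leaf — visit lily.
      At yew: go right to mint.
        mint is a leaf — visit mint.
    At kale: go right to plum.
      Visit plum.
      At plum: no left child.
      At plum: go right to reed.
        Visit reed.
        At reed: no left child.
        At reed: go right to ash.
          Visit ash.
          At ash: no left child.
          At ash: go right to lime.
            Visit lime.
            At lime: go left to tulip.
              tulip is a leaf — visit tulip.
            At lime: no right child.
  At teak: no right child.
At aster: no right child.

aster, teak, kale, yew, lily, mint, plum, reed, ash, lime, tulip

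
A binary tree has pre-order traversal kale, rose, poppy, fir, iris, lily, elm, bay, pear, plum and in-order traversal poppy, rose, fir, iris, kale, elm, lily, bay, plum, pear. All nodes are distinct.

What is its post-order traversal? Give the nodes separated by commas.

poppy, iris, fir, rose, elm, plum, pear, bay, lily, kale

The first element of pre-order is the root; it splits in-order into left and right subtrees.
Root kale: left subtree has 4 nodes {poppy, rose, fir, iris}, right has 5 {elm, lily, bay, plum, pear}.
  Root rose: left subtree has 1 node {poppy}, right has 2 {fir, iris}.
    Root fir: left subtree has 0 nodes { }, right has 1 {iris}.
  Root lily: left subtree has 1 node {elm}, right has 3 {bay, plum, pear}.
    Root bay: left subtree has 0 nodes { }, right has 2 {plum, pear}.
      Root pear: left subtree has 1 node {plum}, right has 0 { }.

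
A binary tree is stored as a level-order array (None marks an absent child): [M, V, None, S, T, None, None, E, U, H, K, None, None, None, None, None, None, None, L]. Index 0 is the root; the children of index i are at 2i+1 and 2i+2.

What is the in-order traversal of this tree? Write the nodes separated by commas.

In-order visits the left subtree, then the node, then the right subtree.
At M: go left to V.
  At V: go left to S.
    At S: go left to E.
      E is a leaf — visit E.
    Visit S.
    At S: go right to U.
      At U: no left child.
      Visit U.
      At U: go right to L.
        L is a leaf — visit L.
  Visit V.
  At V: go right to T.
    At T: go left to H.
      H is a leaf — visit H.
    Visit T.
    At T: go right to K.
      K is a leaf — visit K.
Visit M.
At M: no right child.

E, S, U, L, V, H, T, K, M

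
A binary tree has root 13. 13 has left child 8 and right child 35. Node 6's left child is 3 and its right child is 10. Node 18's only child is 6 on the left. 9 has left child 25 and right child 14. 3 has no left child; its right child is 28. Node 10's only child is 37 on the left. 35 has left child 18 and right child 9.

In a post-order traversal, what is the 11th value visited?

35

Post-order visits the left subtree, then the right subtree, then the node.
At 13: go left to 8.
  8 is a leaf — visit 8.
At 13: go right to 35.
  At 35: go left to 18.
    At 18: go left to 6.
      At 6: go left to 3.
        At 3: no left child.
        At 3: go right to 28.
          28 is a leaf — visit 28.
        Visit 3.
      At 6: go right to 10.
        At 10: go left to 37.
          37 is a leaf — visit 37.
        At 10: no right child.
        Visit 10.
      Visit 6.
    At 18: no right child.
    Visit 18.
  At 35: go right to 9.
    At 9: go left to 25.
      25 is a leaf — visit 25.
    At 9: go right to 14.
      14 is a leaf — visit 14.
    Visit 9.
  Visit 35.
Visit 13.
Full post-order sequence: 8, 28, 3, 37, 10, 6, 18, 25, 14, 9, 35, 13.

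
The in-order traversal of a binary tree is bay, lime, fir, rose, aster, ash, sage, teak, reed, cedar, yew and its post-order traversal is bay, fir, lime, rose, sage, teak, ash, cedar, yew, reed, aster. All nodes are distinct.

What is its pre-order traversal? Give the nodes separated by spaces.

aster rose lime bay fir reed ash teak sage yew cedar

The last element of post-order is the root; it splits in-order into left and right subtrees.
Root aster: left subtree has 4 nodes {bay, lime, fir, rose}, right has 6 {ash, sage, teak, reed, cedar, yew}.
  Root rose: left subtree has 3 nodes {bay, lime, fir}, right has 0 { }.
    Root lime: left subtree has 1 node {bay}, right has 1 {fir}.
  Root reed: left subtree has 3 nodes {ash, sage, teak}, right has 2 {cedar, yew}.
    Root ash: left subtree has 0 nodes { }, right has 2 {sage, teak}.
      Root teak: left subtree has 1 node {sage}, right has 0 { }.
    Root yew: left subtree has 1 node {cedar}, right has 0 { }.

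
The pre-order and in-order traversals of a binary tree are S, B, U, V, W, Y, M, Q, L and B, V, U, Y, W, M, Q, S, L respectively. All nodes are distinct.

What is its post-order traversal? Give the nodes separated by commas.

V, Y, Q, M, W, U, B, L, S

The first element of pre-order is the root; it splits in-order into left and right subtrees.
Root S: left subtree has 7 nodes {B, V, U, Y, W, M, Q}, right has 1 {L}.
  Root B: left subtree has 0 nodes { }, right has 6 {V, U, Y, W, M, Q}.
    Root U: left subtree has 1 node {V}, right has 4 {Y, W, M, Q}.
      Root W: left subtree has 1 node {Y}, right has 2 {M, Q}.
        Root M: left subtree has 0 nodes { }, right has 1 {Q}.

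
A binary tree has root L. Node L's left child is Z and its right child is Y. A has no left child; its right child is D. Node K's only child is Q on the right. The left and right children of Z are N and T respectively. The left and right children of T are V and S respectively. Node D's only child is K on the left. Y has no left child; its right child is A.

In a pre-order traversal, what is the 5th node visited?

V

Pre-order visits the node, then its left subtree, then its right subtree.
Visit L.
At L: go left to Z.
  Visit Z.
  At Z: go left to N.
    N is a leaf — visit N.
  At Z: go right to T.
    Visit T.
    At T: go left to V.
      V is a leaf — visit V.
    At T: go right to S.
      S is a leaf — visit S.
At L: go right to Y.
  Visit Y.
  At Y: no left child.
  At Y: go right to A.
    Visit A.
    At A: no left child.
    At A: go right to D.
      Visit D.
      At D: go left to K.
        Visit K.
        At K: no left child.
        At K: go right to Q.
          Q is a leaf — visit Q.
      At D: no right child.
Full pre-order sequence: L, Z, N, T, V, S, Y, A, D, K, Q.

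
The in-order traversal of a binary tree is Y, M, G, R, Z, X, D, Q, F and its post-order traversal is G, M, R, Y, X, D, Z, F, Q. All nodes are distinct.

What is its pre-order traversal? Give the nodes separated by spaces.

The last element of post-order is the root; it splits in-order into left and right subtrees.
Root Q: left subtree has 7 nodes {Y, M, G, R, Z, X, D}, right has 1 {F}.
  Root Z: left subtree has 4 nodes {Y, M, G, R}, right has 2 {X, D}.
    Root Y: left subtree has 0 nodes { }, right has 3 {M, G, R}.
      Root R: left subtree has 2 nodes {M, G}, right has 0 { }.
        Root M: left subtree has 0 nodes { }, right has 1 {G}.
    Root D: left subtree has 1 node {X}, right has 0 { }.

Q Z Y R M G D X F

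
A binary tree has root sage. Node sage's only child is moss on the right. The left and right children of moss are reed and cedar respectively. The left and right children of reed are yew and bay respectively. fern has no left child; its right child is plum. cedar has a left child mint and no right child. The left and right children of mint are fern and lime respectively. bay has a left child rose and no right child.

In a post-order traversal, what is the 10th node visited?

Post-order visits the left subtree, then the right subtree, then the node.
At sage: no left child.
At sage: go right to moss.
  At moss: go left to reed.
    At reed: go left to yew.
      yew is a leaf — visit yew.
    At reed: go right to bay.
      At bay: go left to rose.
        rose is a leaf — visit rose.
      At bay: no right child.
      Visit bay.
    Visit reed.
  At moss: go right to cedar.
    At cedar: go left to mint.
      At mint: go left to fern.
        At fern: no left child.
        At fern: go right to plum.
          plum is a leaf — visit plum.
        Visit fern.
      At mint: go right to lime.
        lime is a leaf — visit lime.
      Visit mint.
    At cedar: no right child.
    Visit cedar.
  Visit moss.
Visit sage.
Full post-order sequence: yew, rose, bay, reed, plum, fern, lime, mint, cedar, moss, sage.

moss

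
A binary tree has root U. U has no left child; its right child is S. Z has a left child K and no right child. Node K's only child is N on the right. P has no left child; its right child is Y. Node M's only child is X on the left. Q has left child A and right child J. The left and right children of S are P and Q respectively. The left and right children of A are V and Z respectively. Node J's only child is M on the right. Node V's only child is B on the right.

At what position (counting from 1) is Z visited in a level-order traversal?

9

Level-order visits nodes level by level from the root, left to right within each level.
Level 0: U
Level 1: S
Level 2: P, Q
Level 3: Y, A, J
Level 4: V, Z, M
Level 5: B, K, X
Level 6: N
Full level-order sequence: U, S, P, Q, Y, A, J, V, Z, M, B, K, X, N.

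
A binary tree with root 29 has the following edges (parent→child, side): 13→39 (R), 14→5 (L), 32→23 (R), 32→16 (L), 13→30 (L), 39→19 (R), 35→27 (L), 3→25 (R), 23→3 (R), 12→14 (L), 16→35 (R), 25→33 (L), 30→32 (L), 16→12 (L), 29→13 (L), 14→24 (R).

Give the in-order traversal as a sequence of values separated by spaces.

5 14 24 12 16 27 35 32 23 3 33 25 30 13 39 19 29

In-order visits the left subtree, then the node, then the right subtree.
At 29: go left to 13.
  At 13: go left to 30.
    At 30: go left to 32.
      At 32: go left to 16.
        At 16: go left to 12.
          At 12: go left to 14.
            At 14: go left to 5.
              5 is a leaf — visit 5.
            Visit 14.
            At 14: go right to 24.
              24 is a leaf — visit 24.
          Visit 12.
          At 12: no right child.
        Visit 16.
        At 16: go right to 35.
          At 35: go left to 27.
            27 is a leaf — visit 27.
          Visit 35.
          At 35: no right child.
      Visit 32.
      At 32: go right to 23.
        At 23: no left child.
        Visit 23.
        At 23: go right to 3.
          At 3: no left child.
          Visit 3.
          At 3: go right to 25.
            At 25: go left to 33.
              33 is a leaf — visit 33.
            Visit 25.
            At 25: no right child.
    Visit 30.
    At 30: no right child.
  Visit 13.
  At 13: go right to 39.
    At 39: no left child.
    Visit 39.
    At 39: go right to 19.
      19 is a leaf — visit 19.
Visit 29.
At 29: no right child.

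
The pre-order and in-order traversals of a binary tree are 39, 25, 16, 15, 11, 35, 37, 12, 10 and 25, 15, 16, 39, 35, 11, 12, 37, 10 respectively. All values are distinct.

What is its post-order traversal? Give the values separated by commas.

15, 16, 25, 35, 12, 10, 37, 11, 39

The first element of pre-order is the root; it splits in-order into left and right subtrees.
Root 39: left subtree has 3 nodes {25, 15, 16}, right has 5 {35, 11, 12, 37, 10}.
  Root 25: left subtree has 0 nodes { }, right has 2 {15, 16}.
    Root 16: left subtree has 1 node {15}, right has 0 { }.
  Root 11: left subtree has 1 node {35}, right has 3 {12, 37, 10}.
    Root 37: left subtree has 1 node {12}, right has 1 {10}.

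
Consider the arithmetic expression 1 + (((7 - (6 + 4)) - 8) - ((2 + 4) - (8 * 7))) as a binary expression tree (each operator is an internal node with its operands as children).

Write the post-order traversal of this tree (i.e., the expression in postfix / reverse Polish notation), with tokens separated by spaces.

1 7 6 4 + - 8 - 2 4 + 8 7 * - - +

Post-order on an expression tree gives postfix notation: for each operator, emit left operand, right operand, then the operator.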